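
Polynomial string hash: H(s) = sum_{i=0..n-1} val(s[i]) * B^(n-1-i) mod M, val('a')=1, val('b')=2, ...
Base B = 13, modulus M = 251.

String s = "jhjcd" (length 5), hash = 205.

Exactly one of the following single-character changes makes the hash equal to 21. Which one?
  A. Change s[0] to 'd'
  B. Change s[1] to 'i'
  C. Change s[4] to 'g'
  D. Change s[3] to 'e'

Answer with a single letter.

Option A: s[0]='j'->'d', delta=(4-10)*13^4 mod 251 = 67, hash=205+67 mod 251 = 21 <-- target
Option B: s[1]='h'->'i', delta=(9-8)*13^3 mod 251 = 189, hash=205+189 mod 251 = 143
Option C: s[4]='d'->'g', delta=(7-4)*13^0 mod 251 = 3, hash=205+3 mod 251 = 208
Option D: s[3]='c'->'e', delta=(5-3)*13^1 mod 251 = 26, hash=205+26 mod 251 = 231

Answer: A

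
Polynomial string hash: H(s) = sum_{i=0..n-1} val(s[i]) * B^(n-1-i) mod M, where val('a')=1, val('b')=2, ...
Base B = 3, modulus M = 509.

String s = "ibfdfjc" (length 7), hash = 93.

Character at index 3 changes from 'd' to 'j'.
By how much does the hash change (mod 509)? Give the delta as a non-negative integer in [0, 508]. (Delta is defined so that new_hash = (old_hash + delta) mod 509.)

Answer: 162

Derivation:
Delta formula: (val(new) - val(old)) * B^(n-1-k) mod M
  val('j') - val('d') = 10 - 4 = 6
  B^(n-1-k) = 3^3 mod 509 = 27
  Delta = 6 * 27 mod 509 = 162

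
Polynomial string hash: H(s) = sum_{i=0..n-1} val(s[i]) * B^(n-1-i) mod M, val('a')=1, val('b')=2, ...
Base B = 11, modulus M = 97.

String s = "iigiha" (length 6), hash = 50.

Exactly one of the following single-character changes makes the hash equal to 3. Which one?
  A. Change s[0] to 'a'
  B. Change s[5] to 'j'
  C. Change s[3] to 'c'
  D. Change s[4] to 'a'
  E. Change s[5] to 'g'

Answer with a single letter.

Answer: C

Derivation:
Option A: s[0]='i'->'a', delta=(1-9)*11^5 mod 97 = 43, hash=50+43 mod 97 = 93
Option B: s[5]='a'->'j', delta=(10-1)*11^0 mod 97 = 9, hash=50+9 mod 97 = 59
Option C: s[3]='i'->'c', delta=(3-9)*11^2 mod 97 = 50, hash=50+50 mod 97 = 3 <-- target
Option D: s[4]='h'->'a', delta=(1-8)*11^1 mod 97 = 20, hash=50+20 mod 97 = 70
Option E: s[5]='a'->'g', delta=(7-1)*11^0 mod 97 = 6, hash=50+6 mod 97 = 56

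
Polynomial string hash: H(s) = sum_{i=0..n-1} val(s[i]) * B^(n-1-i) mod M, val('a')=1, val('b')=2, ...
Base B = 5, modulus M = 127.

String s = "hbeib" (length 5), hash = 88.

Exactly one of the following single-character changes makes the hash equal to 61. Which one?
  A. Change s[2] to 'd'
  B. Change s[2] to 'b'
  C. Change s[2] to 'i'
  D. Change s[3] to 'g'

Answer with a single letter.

Answer: C

Derivation:
Option A: s[2]='e'->'d', delta=(4-5)*5^2 mod 127 = 102, hash=88+102 mod 127 = 63
Option B: s[2]='e'->'b', delta=(2-5)*5^2 mod 127 = 52, hash=88+52 mod 127 = 13
Option C: s[2]='e'->'i', delta=(9-5)*5^2 mod 127 = 100, hash=88+100 mod 127 = 61 <-- target
Option D: s[3]='i'->'g', delta=(7-9)*5^1 mod 127 = 117, hash=88+117 mod 127 = 78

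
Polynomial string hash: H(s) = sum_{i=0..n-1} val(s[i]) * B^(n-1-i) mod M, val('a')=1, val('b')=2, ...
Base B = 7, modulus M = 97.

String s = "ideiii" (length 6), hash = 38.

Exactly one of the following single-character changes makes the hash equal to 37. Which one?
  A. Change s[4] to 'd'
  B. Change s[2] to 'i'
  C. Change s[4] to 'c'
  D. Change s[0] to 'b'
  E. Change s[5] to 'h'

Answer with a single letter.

Answer: E

Derivation:
Option A: s[4]='i'->'d', delta=(4-9)*7^1 mod 97 = 62, hash=38+62 mod 97 = 3
Option B: s[2]='e'->'i', delta=(9-5)*7^3 mod 97 = 14, hash=38+14 mod 97 = 52
Option C: s[4]='i'->'c', delta=(3-9)*7^1 mod 97 = 55, hash=38+55 mod 97 = 93
Option D: s[0]='i'->'b', delta=(2-9)*7^5 mod 97 = 12, hash=38+12 mod 97 = 50
Option E: s[5]='i'->'h', delta=(8-9)*7^0 mod 97 = 96, hash=38+96 mod 97 = 37 <-- target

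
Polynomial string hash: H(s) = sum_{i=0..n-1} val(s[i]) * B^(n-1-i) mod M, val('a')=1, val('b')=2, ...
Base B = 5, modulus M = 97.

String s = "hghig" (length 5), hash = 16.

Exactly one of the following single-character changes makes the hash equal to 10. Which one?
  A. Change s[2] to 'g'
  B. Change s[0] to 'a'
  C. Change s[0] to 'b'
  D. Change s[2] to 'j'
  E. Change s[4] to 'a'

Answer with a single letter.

Option A: s[2]='h'->'g', delta=(7-8)*5^2 mod 97 = 72, hash=16+72 mod 97 = 88
Option B: s[0]='h'->'a', delta=(1-8)*5^4 mod 97 = 87, hash=16+87 mod 97 = 6
Option C: s[0]='h'->'b', delta=(2-8)*5^4 mod 97 = 33, hash=16+33 mod 97 = 49
Option D: s[2]='h'->'j', delta=(10-8)*5^2 mod 97 = 50, hash=16+50 mod 97 = 66
Option E: s[4]='g'->'a', delta=(1-7)*5^0 mod 97 = 91, hash=16+91 mod 97 = 10 <-- target

Answer: E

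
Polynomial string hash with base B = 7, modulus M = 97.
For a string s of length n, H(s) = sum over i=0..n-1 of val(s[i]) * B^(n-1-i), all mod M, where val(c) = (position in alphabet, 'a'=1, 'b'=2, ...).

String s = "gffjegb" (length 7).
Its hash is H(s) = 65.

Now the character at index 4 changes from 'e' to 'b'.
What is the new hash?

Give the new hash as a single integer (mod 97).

Answer: 15

Derivation:
val('e') = 5, val('b') = 2
Position k = 4, exponent = n-1-k = 2
B^2 mod M = 7^2 mod 97 = 49
Delta = (2 - 5) * 49 mod 97 = 47
New hash = (65 + 47) mod 97 = 15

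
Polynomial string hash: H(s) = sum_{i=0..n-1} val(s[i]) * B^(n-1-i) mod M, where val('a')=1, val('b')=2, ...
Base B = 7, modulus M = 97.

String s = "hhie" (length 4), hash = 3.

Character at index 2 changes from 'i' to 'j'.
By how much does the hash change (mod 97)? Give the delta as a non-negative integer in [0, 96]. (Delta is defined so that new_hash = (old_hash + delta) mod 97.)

Delta formula: (val(new) - val(old)) * B^(n-1-k) mod M
  val('j') - val('i') = 10 - 9 = 1
  B^(n-1-k) = 7^1 mod 97 = 7
  Delta = 1 * 7 mod 97 = 7

Answer: 7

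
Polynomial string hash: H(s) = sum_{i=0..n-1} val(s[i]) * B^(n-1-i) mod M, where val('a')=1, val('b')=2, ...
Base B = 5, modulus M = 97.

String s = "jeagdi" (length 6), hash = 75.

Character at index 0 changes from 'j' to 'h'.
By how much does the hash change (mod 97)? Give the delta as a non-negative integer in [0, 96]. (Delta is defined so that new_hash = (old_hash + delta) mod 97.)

Answer: 55

Derivation:
Delta formula: (val(new) - val(old)) * B^(n-1-k) mod M
  val('h') - val('j') = 8 - 10 = -2
  B^(n-1-k) = 5^5 mod 97 = 21
  Delta = -2 * 21 mod 97 = 55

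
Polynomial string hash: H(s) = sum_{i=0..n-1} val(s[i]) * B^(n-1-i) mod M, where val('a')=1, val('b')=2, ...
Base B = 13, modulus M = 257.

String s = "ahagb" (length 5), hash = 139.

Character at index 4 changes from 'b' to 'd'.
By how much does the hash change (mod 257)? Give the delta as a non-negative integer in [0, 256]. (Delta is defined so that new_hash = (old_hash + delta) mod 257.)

Answer: 2

Derivation:
Delta formula: (val(new) - val(old)) * B^(n-1-k) mod M
  val('d') - val('b') = 4 - 2 = 2
  B^(n-1-k) = 13^0 mod 257 = 1
  Delta = 2 * 1 mod 257 = 2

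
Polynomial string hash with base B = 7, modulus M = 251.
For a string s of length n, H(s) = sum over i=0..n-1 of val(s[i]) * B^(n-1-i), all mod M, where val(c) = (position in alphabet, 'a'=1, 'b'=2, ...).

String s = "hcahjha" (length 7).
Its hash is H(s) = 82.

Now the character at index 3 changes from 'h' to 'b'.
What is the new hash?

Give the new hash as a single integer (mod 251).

Answer: 32

Derivation:
val('h') = 8, val('b') = 2
Position k = 3, exponent = n-1-k = 3
B^3 mod M = 7^3 mod 251 = 92
Delta = (2 - 8) * 92 mod 251 = 201
New hash = (82 + 201) mod 251 = 32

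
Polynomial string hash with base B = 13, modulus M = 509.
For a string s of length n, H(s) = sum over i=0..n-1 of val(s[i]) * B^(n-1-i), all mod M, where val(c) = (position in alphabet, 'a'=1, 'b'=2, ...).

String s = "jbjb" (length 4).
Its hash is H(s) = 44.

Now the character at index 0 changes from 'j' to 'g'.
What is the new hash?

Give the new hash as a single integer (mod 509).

val('j') = 10, val('g') = 7
Position k = 0, exponent = n-1-k = 3
B^3 mod M = 13^3 mod 509 = 161
Delta = (7 - 10) * 161 mod 509 = 26
New hash = (44 + 26) mod 509 = 70

Answer: 70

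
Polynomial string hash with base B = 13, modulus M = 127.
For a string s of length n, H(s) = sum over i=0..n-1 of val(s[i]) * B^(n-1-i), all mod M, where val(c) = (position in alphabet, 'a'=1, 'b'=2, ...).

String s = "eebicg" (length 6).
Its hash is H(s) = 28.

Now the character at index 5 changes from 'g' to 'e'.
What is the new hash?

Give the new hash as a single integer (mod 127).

Answer: 26

Derivation:
val('g') = 7, val('e') = 5
Position k = 5, exponent = n-1-k = 0
B^0 mod M = 13^0 mod 127 = 1
Delta = (5 - 7) * 1 mod 127 = 125
New hash = (28 + 125) mod 127 = 26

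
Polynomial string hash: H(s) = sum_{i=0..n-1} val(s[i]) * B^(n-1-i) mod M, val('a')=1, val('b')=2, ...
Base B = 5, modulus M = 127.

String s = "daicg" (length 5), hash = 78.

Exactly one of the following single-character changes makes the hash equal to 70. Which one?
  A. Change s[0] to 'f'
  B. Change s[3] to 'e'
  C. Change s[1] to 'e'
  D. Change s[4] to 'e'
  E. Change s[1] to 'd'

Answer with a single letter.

Answer: C

Derivation:
Option A: s[0]='d'->'f', delta=(6-4)*5^4 mod 127 = 107, hash=78+107 mod 127 = 58
Option B: s[3]='c'->'e', delta=(5-3)*5^1 mod 127 = 10, hash=78+10 mod 127 = 88
Option C: s[1]='a'->'e', delta=(5-1)*5^3 mod 127 = 119, hash=78+119 mod 127 = 70 <-- target
Option D: s[4]='g'->'e', delta=(5-7)*5^0 mod 127 = 125, hash=78+125 mod 127 = 76
Option E: s[1]='a'->'d', delta=(4-1)*5^3 mod 127 = 121, hash=78+121 mod 127 = 72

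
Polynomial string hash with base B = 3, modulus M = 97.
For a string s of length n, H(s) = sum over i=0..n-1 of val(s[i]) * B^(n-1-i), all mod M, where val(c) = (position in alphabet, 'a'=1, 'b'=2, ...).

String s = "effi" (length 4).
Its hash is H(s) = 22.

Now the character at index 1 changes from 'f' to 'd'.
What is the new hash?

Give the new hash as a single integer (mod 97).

val('f') = 6, val('d') = 4
Position k = 1, exponent = n-1-k = 2
B^2 mod M = 3^2 mod 97 = 9
Delta = (4 - 6) * 9 mod 97 = 79
New hash = (22 + 79) mod 97 = 4

Answer: 4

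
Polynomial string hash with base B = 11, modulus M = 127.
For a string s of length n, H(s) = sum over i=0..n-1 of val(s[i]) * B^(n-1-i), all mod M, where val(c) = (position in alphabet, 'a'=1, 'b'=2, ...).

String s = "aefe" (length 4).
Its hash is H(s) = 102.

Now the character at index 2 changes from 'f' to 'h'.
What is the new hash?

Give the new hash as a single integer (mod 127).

val('f') = 6, val('h') = 8
Position k = 2, exponent = n-1-k = 1
B^1 mod M = 11^1 mod 127 = 11
Delta = (8 - 6) * 11 mod 127 = 22
New hash = (102 + 22) mod 127 = 124

Answer: 124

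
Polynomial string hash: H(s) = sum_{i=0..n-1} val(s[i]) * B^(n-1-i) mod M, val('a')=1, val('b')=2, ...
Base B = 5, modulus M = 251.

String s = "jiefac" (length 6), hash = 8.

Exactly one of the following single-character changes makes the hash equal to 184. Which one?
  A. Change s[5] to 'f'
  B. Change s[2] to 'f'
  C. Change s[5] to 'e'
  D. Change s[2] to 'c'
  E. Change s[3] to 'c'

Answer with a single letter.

Option A: s[5]='c'->'f', delta=(6-3)*5^0 mod 251 = 3, hash=8+3 mod 251 = 11
Option B: s[2]='e'->'f', delta=(6-5)*5^3 mod 251 = 125, hash=8+125 mod 251 = 133
Option C: s[5]='c'->'e', delta=(5-3)*5^0 mod 251 = 2, hash=8+2 mod 251 = 10
Option D: s[2]='e'->'c', delta=(3-5)*5^3 mod 251 = 1, hash=8+1 mod 251 = 9
Option E: s[3]='f'->'c', delta=(3-6)*5^2 mod 251 = 176, hash=8+176 mod 251 = 184 <-- target

Answer: E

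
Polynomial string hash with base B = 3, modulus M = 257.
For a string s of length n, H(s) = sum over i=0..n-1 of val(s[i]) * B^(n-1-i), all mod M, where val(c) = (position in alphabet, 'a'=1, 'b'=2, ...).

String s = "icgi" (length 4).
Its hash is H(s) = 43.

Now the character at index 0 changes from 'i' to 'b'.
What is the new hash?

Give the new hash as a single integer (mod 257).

val('i') = 9, val('b') = 2
Position k = 0, exponent = n-1-k = 3
B^3 mod M = 3^3 mod 257 = 27
Delta = (2 - 9) * 27 mod 257 = 68
New hash = (43 + 68) mod 257 = 111

Answer: 111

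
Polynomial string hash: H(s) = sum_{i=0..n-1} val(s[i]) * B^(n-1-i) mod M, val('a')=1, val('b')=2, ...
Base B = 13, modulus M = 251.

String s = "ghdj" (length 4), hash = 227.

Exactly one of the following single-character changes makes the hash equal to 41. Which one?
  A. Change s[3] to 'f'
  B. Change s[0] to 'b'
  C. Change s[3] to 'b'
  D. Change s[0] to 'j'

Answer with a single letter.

Option A: s[3]='j'->'f', delta=(6-10)*13^0 mod 251 = 247, hash=227+247 mod 251 = 223
Option B: s[0]='g'->'b', delta=(2-7)*13^3 mod 251 = 59, hash=227+59 mod 251 = 35
Option C: s[3]='j'->'b', delta=(2-10)*13^0 mod 251 = 243, hash=227+243 mod 251 = 219
Option D: s[0]='g'->'j', delta=(10-7)*13^3 mod 251 = 65, hash=227+65 mod 251 = 41 <-- target

Answer: D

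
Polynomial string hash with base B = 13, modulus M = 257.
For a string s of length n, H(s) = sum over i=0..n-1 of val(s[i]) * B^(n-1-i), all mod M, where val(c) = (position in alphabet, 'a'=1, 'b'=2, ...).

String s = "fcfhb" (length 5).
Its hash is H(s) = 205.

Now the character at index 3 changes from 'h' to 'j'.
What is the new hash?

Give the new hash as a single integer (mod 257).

val('h') = 8, val('j') = 10
Position k = 3, exponent = n-1-k = 1
B^1 mod M = 13^1 mod 257 = 13
Delta = (10 - 8) * 13 mod 257 = 26
New hash = (205 + 26) mod 257 = 231

Answer: 231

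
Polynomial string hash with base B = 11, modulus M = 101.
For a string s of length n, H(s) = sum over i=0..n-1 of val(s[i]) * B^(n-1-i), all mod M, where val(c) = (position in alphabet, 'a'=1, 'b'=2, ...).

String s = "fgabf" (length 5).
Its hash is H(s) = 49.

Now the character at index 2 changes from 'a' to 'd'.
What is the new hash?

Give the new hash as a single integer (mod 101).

Answer: 8

Derivation:
val('a') = 1, val('d') = 4
Position k = 2, exponent = n-1-k = 2
B^2 mod M = 11^2 mod 101 = 20
Delta = (4 - 1) * 20 mod 101 = 60
New hash = (49 + 60) mod 101 = 8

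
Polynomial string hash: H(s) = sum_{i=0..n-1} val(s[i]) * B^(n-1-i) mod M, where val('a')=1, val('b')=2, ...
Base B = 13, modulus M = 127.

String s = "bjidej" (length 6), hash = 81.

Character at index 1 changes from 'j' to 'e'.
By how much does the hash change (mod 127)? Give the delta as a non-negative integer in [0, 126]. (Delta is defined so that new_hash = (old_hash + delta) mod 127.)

Delta formula: (val(new) - val(old)) * B^(n-1-k) mod M
  val('e') - val('j') = 5 - 10 = -5
  B^(n-1-k) = 13^4 mod 127 = 113
  Delta = -5 * 113 mod 127 = 70

Answer: 70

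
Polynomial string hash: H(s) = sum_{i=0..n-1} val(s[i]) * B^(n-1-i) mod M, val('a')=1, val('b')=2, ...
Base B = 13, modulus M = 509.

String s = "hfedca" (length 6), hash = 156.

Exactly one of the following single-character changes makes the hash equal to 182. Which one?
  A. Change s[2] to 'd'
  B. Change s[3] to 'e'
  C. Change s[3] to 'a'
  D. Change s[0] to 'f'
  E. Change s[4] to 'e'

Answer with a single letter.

Option A: s[2]='e'->'d', delta=(4-5)*13^3 mod 509 = 348, hash=156+348 mod 509 = 504
Option B: s[3]='d'->'e', delta=(5-4)*13^2 mod 509 = 169, hash=156+169 mod 509 = 325
Option C: s[3]='d'->'a', delta=(1-4)*13^2 mod 509 = 2, hash=156+2 mod 509 = 158
Option D: s[0]='h'->'f', delta=(6-8)*13^5 mod 509 = 45, hash=156+45 mod 509 = 201
Option E: s[4]='c'->'e', delta=(5-3)*13^1 mod 509 = 26, hash=156+26 mod 509 = 182 <-- target

Answer: E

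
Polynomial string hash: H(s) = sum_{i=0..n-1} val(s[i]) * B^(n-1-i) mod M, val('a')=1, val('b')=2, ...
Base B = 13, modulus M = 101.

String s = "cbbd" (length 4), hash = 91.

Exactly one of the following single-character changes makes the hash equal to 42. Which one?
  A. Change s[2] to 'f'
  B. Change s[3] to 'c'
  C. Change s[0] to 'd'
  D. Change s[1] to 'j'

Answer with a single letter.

Option A: s[2]='b'->'f', delta=(6-2)*13^1 mod 101 = 52, hash=91+52 mod 101 = 42 <-- target
Option B: s[3]='d'->'c', delta=(3-4)*13^0 mod 101 = 100, hash=91+100 mod 101 = 90
Option C: s[0]='c'->'d', delta=(4-3)*13^3 mod 101 = 76, hash=91+76 mod 101 = 66
Option D: s[1]='b'->'j', delta=(10-2)*13^2 mod 101 = 39, hash=91+39 mod 101 = 29

Answer: A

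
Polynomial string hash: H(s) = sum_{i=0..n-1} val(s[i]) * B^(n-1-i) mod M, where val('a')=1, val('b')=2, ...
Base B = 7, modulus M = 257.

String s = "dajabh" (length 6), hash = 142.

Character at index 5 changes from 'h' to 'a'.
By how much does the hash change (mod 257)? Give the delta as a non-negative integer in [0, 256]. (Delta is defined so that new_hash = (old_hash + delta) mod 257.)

Delta formula: (val(new) - val(old)) * B^(n-1-k) mod M
  val('a') - val('h') = 1 - 8 = -7
  B^(n-1-k) = 7^0 mod 257 = 1
  Delta = -7 * 1 mod 257 = 250

Answer: 250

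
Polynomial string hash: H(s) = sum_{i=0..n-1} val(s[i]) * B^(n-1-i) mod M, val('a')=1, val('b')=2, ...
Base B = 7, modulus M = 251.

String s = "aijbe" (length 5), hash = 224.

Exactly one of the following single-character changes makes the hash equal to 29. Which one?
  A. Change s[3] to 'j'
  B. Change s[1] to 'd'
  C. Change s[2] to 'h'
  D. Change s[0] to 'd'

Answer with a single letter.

Option A: s[3]='b'->'j', delta=(10-2)*7^1 mod 251 = 56, hash=224+56 mod 251 = 29 <-- target
Option B: s[1]='i'->'d', delta=(4-9)*7^3 mod 251 = 42, hash=224+42 mod 251 = 15
Option C: s[2]='j'->'h', delta=(8-10)*7^2 mod 251 = 153, hash=224+153 mod 251 = 126
Option D: s[0]='a'->'d', delta=(4-1)*7^4 mod 251 = 175, hash=224+175 mod 251 = 148

Answer: A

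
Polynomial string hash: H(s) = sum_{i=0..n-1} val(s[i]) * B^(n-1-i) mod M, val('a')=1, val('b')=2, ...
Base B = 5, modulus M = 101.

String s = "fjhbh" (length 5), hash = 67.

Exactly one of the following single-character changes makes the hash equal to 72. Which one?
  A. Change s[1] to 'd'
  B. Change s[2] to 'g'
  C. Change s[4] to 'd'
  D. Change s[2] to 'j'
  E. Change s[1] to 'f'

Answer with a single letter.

Option A: s[1]='j'->'d', delta=(4-10)*5^3 mod 101 = 58, hash=67+58 mod 101 = 24
Option B: s[2]='h'->'g', delta=(7-8)*5^2 mod 101 = 76, hash=67+76 mod 101 = 42
Option C: s[4]='h'->'d', delta=(4-8)*5^0 mod 101 = 97, hash=67+97 mod 101 = 63
Option D: s[2]='h'->'j', delta=(10-8)*5^2 mod 101 = 50, hash=67+50 mod 101 = 16
Option E: s[1]='j'->'f', delta=(6-10)*5^3 mod 101 = 5, hash=67+5 mod 101 = 72 <-- target

Answer: E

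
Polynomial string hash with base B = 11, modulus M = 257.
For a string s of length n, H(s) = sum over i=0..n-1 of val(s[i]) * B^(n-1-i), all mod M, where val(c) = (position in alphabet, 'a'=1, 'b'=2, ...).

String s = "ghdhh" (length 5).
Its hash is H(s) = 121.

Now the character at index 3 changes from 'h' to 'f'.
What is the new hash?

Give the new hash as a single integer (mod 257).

Answer: 99

Derivation:
val('h') = 8, val('f') = 6
Position k = 3, exponent = n-1-k = 1
B^1 mod M = 11^1 mod 257 = 11
Delta = (6 - 8) * 11 mod 257 = 235
New hash = (121 + 235) mod 257 = 99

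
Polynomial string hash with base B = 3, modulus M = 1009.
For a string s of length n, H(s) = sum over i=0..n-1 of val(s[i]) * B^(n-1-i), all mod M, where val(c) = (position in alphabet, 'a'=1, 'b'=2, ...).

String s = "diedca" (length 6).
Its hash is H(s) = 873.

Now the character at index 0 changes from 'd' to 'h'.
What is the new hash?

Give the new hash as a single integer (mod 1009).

val('d') = 4, val('h') = 8
Position k = 0, exponent = n-1-k = 5
B^5 mod M = 3^5 mod 1009 = 243
Delta = (8 - 4) * 243 mod 1009 = 972
New hash = (873 + 972) mod 1009 = 836

Answer: 836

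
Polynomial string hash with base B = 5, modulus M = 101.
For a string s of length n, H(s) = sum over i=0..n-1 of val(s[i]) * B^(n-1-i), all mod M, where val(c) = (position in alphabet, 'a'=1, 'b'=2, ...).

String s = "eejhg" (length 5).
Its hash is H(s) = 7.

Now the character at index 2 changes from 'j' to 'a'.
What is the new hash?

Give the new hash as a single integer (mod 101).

Answer: 85

Derivation:
val('j') = 10, val('a') = 1
Position k = 2, exponent = n-1-k = 2
B^2 mod M = 5^2 mod 101 = 25
Delta = (1 - 10) * 25 mod 101 = 78
New hash = (7 + 78) mod 101 = 85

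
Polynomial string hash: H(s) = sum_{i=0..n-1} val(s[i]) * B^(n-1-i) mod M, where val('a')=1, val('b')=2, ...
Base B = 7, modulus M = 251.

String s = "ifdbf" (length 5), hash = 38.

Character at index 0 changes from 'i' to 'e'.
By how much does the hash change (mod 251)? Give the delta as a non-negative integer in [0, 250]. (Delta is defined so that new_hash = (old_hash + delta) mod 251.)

Delta formula: (val(new) - val(old)) * B^(n-1-k) mod M
  val('e') - val('i') = 5 - 9 = -4
  B^(n-1-k) = 7^4 mod 251 = 142
  Delta = -4 * 142 mod 251 = 185

Answer: 185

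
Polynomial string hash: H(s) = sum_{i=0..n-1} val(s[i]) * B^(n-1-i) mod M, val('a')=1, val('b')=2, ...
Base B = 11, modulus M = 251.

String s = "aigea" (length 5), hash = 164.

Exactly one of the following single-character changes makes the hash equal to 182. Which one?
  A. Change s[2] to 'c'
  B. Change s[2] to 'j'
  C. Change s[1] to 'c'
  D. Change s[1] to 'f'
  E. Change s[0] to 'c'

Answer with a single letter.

Answer: A

Derivation:
Option A: s[2]='g'->'c', delta=(3-7)*11^2 mod 251 = 18, hash=164+18 mod 251 = 182 <-- target
Option B: s[2]='g'->'j', delta=(10-7)*11^2 mod 251 = 112, hash=164+112 mod 251 = 25
Option C: s[1]='i'->'c', delta=(3-9)*11^3 mod 251 = 46, hash=164+46 mod 251 = 210
Option D: s[1]='i'->'f', delta=(6-9)*11^3 mod 251 = 23, hash=164+23 mod 251 = 187
Option E: s[0]='a'->'c', delta=(3-1)*11^4 mod 251 = 166, hash=164+166 mod 251 = 79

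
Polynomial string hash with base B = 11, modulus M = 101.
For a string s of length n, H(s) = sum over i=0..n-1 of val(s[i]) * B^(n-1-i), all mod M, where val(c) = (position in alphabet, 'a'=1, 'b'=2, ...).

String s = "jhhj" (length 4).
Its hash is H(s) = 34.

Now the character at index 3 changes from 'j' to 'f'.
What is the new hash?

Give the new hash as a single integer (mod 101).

val('j') = 10, val('f') = 6
Position k = 3, exponent = n-1-k = 0
B^0 mod M = 11^0 mod 101 = 1
Delta = (6 - 10) * 1 mod 101 = 97
New hash = (34 + 97) mod 101 = 30

Answer: 30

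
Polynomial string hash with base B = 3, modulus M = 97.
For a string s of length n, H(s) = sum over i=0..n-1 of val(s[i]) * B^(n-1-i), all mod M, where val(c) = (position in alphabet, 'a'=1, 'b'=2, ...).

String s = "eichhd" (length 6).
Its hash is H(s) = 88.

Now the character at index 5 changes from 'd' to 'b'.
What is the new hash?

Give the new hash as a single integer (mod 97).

Answer: 86

Derivation:
val('d') = 4, val('b') = 2
Position k = 5, exponent = n-1-k = 0
B^0 mod M = 3^0 mod 97 = 1
Delta = (2 - 4) * 1 mod 97 = 95
New hash = (88 + 95) mod 97 = 86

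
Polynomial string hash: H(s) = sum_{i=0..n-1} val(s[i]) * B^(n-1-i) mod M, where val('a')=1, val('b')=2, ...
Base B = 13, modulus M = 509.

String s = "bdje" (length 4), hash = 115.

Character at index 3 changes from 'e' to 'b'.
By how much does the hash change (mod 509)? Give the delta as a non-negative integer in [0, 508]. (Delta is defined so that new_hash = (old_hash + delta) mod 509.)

Answer: 506

Derivation:
Delta formula: (val(new) - val(old)) * B^(n-1-k) mod M
  val('b') - val('e') = 2 - 5 = -3
  B^(n-1-k) = 13^0 mod 509 = 1
  Delta = -3 * 1 mod 509 = 506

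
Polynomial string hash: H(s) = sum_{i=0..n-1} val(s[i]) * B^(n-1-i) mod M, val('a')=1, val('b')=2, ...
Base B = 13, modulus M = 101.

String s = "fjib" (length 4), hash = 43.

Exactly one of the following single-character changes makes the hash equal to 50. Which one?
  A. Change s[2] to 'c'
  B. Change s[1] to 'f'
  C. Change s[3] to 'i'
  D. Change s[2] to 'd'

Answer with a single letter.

Answer: C

Derivation:
Option A: s[2]='i'->'c', delta=(3-9)*13^1 mod 101 = 23, hash=43+23 mod 101 = 66
Option B: s[1]='j'->'f', delta=(6-10)*13^2 mod 101 = 31, hash=43+31 mod 101 = 74
Option C: s[3]='b'->'i', delta=(9-2)*13^0 mod 101 = 7, hash=43+7 mod 101 = 50 <-- target
Option D: s[2]='i'->'d', delta=(4-9)*13^1 mod 101 = 36, hash=43+36 mod 101 = 79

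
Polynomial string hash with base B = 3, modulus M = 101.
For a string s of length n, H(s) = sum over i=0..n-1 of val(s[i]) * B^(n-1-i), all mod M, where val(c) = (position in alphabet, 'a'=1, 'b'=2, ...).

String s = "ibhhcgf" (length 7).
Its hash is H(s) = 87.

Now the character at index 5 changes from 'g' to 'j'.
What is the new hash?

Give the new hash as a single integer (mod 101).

Answer: 96

Derivation:
val('g') = 7, val('j') = 10
Position k = 5, exponent = n-1-k = 1
B^1 mod M = 3^1 mod 101 = 3
Delta = (10 - 7) * 3 mod 101 = 9
New hash = (87 + 9) mod 101 = 96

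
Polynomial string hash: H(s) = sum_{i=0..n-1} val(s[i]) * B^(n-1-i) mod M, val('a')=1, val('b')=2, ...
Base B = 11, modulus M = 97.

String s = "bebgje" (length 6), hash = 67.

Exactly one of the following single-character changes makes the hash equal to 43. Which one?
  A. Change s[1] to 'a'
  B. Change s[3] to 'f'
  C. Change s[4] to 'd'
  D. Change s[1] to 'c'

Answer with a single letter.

Option A: s[1]='e'->'a', delta=(1-5)*11^4 mod 97 = 24, hash=67+24 mod 97 = 91
Option B: s[3]='g'->'f', delta=(6-7)*11^2 mod 97 = 73, hash=67+73 mod 97 = 43 <-- target
Option C: s[4]='j'->'d', delta=(4-10)*11^1 mod 97 = 31, hash=67+31 mod 97 = 1
Option D: s[1]='e'->'c', delta=(3-5)*11^4 mod 97 = 12, hash=67+12 mod 97 = 79

Answer: B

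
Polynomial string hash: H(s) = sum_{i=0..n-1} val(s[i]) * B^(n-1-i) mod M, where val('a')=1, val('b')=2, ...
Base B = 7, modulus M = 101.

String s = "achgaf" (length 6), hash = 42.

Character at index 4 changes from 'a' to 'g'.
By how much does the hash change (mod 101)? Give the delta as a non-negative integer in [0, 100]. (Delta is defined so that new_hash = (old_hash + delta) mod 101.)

Answer: 42

Derivation:
Delta formula: (val(new) - val(old)) * B^(n-1-k) mod M
  val('g') - val('a') = 7 - 1 = 6
  B^(n-1-k) = 7^1 mod 101 = 7
  Delta = 6 * 7 mod 101 = 42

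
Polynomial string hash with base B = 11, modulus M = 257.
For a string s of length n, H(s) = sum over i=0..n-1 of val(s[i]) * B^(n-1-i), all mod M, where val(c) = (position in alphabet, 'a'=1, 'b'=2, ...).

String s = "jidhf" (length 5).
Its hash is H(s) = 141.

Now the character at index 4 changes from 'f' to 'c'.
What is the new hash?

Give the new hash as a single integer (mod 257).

Answer: 138

Derivation:
val('f') = 6, val('c') = 3
Position k = 4, exponent = n-1-k = 0
B^0 mod M = 11^0 mod 257 = 1
Delta = (3 - 6) * 1 mod 257 = 254
New hash = (141 + 254) mod 257 = 138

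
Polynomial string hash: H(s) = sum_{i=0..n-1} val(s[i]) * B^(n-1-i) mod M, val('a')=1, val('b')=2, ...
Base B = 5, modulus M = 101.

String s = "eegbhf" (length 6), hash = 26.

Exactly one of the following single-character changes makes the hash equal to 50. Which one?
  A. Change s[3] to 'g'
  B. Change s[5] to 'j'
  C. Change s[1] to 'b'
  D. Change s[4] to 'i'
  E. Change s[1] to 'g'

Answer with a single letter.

Option A: s[3]='b'->'g', delta=(7-2)*5^2 mod 101 = 24, hash=26+24 mod 101 = 50 <-- target
Option B: s[5]='f'->'j', delta=(10-6)*5^0 mod 101 = 4, hash=26+4 mod 101 = 30
Option C: s[1]='e'->'b', delta=(2-5)*5^4 mod 101 = 44, hash=26+44 mod 101 = 70
Option D: s[4]='h'->'i', delta=(9-8)*5^1 mod 101 = 5, hash=26+5 mod 101 = 31
Option E: s[1]='e'->'g', delta=(7-5)*5^4 mod 101 = 38, hash=26+38 mod 101 = 64

Answer: A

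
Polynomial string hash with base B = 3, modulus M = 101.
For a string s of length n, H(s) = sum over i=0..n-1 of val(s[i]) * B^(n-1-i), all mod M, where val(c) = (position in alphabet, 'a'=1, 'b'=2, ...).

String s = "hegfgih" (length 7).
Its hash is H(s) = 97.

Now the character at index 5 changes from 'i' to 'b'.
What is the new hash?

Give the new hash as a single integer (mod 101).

Answer: 76

Derivation:
val('i') = 9, val('b') = 2
Position k = 5, exponent = n-1-k = 1
B^1 mod M = 3^1 mod 101 = 3
Delta = (2 - 9) * 3 mod 101 = 80
New hash = (97 + 80) mod 101 = 76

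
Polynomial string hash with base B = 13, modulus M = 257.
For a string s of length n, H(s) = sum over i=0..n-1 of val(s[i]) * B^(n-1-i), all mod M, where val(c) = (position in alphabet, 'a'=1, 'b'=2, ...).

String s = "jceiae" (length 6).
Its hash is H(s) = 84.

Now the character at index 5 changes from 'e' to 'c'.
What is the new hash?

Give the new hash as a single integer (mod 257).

Answer: 82

Derivation:
val('e') = 5, val('c') = 3
Position k = 5, exponent = n-1-k = 0
B^0 mod M = 13^0 mod 257 = 1
Delta = (3 - 5) * 1 mod 257 = 255
New hash = (84 + 255) mod 257 = 82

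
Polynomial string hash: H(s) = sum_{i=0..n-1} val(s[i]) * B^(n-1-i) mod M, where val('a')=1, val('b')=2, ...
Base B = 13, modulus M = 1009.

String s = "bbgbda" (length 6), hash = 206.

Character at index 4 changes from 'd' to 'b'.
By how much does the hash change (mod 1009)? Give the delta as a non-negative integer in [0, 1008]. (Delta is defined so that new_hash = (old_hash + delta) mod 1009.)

Answer: 983

Derivation:
Delta formula: (val(new) - val(old)) * B^(n-1-k) mod M
  val('b') - val('d') = 2 - 4 = -2
  B^(n-1-k) = 13^1 mod 1009 = 13
  Delta = -2 * 13 mod 1009 = 983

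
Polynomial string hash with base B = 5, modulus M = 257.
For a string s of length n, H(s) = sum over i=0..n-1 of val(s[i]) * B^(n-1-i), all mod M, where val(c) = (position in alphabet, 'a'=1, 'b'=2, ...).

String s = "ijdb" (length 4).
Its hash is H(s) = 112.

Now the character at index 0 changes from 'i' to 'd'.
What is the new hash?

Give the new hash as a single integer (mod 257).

Answer: 1

Derivation:
val('i') = 9, val('d') = 4
Position k = 0, exponent = n-1-k = 3
B^3 mod M = 5^3 mod 257 = 125
Delta = (4 - 9) * 125 mod 257 = 146
New hash = (112 + 146) mod 257 = 1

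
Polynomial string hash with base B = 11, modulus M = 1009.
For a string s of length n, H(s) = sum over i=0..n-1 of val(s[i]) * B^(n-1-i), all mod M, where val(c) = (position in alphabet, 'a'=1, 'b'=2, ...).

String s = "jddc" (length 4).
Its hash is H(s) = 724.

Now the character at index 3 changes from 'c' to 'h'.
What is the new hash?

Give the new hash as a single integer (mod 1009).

Answer: 729

Derivation:
val('c') = 3, val('h') = 8
Position k = 3, exponent = n-1-k = 0
B^0 mod M = 11^0 mod 1009 = 1
Delta = (8 - 3) * 1 mod 1009 = 5
New hash = (724 + 5) mod 1009 = 729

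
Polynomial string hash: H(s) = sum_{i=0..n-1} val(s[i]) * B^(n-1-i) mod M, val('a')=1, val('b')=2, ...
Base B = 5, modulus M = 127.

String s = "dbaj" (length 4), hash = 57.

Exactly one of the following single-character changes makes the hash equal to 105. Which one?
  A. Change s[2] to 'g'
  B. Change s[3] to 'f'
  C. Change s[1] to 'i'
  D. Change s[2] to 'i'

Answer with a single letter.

Option A: s[2]='a'->'g', delta=(7-1)*5^1 mod 127 = 30, hash=57+30 mod 127 = 87
Option B: s[3]='j'->'f', delta=(6-10)*5^0 mod 127 = 123, hash=57+123 mod 127 = 53
Option C: s[1]='b'->'i', delta=(9-2)*5^2 mod 127 = 48, hash=57+48 mod 127 = 105 <-- target
Option D: s[2]='a'->'i', delta=(9-1)*5^1 mod 127 = 40, hash=57+40 mod 127 = 97

Answer: C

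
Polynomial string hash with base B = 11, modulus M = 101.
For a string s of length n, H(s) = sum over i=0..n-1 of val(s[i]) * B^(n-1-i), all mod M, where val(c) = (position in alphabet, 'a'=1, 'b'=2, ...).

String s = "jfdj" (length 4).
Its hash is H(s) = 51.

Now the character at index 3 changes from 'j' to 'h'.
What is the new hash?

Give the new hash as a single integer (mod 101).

val('j') = 10, val('h') = 8
Position k = 3, exponent = n-1-k = 0
B^0 mod M = 11^0 mod 101 = 1
Delta = (8 - 10) * 1 mod 101 = 99
New hash = (51 + 99) mod 101 = 49

Answer: 49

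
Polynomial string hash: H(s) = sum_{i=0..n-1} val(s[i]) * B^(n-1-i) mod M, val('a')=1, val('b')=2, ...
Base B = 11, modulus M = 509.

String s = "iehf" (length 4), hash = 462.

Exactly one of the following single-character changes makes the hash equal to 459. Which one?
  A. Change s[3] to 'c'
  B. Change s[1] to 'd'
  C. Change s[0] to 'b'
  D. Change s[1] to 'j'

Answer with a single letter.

Option A: s[3]='f'->'c', delta=(3-6)*11^0 mod 509 = 506, hash=462+506 mod 509 = 459 <-- target
Option B: s[1]='e'->'d', delta=(4-5)*11^2 mod 509 = 388, hash=462+388 mod 509 = 341
Option C: s[0]='i'->'b', delta=(2-9)*11^3 mod 509 = 354, hash=462+354 mod 509 = 307
Option D: s[1]='e'->'j', delta=(10-5)*11^2 mod 509 = 96, hash=462+96 mod 509 = 49

Answer: A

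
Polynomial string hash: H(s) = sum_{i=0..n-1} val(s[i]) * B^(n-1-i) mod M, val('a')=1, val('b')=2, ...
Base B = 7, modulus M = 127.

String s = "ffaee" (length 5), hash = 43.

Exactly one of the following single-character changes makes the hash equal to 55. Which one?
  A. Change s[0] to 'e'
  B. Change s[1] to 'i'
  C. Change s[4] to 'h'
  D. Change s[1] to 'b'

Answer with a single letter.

Answer: A

Derivation:
Option A: s[0]='f'->'e', delta=(5-6)*7^4 mod 127 = 12, hash=43+12 mod 127 = 55 <-- target
Option B: s[1]='f'->'i', delta=(9-6)*7^3 mod 127 = 13, hash=43+13 mod 127 = 56
Option C: s[4]='e'->'h', delta=(8-5)*7^0 mod 127 = 3, hash=43+3 mod 127 = 46
Option D: s[1]='f'->'b', delta=(2-6)*7^3 mod 127 = 25, hash=43+25 mod 127 = 68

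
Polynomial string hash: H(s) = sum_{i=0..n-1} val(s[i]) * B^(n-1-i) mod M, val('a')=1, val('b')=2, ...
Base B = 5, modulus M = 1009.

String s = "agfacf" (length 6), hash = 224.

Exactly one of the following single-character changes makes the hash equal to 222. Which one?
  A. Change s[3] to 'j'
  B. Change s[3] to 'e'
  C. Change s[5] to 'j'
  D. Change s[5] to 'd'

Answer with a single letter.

Answer: D

Derivation:
Option A: s[3]='a'->'j', delta=(10-1)*5^2 mod 1009 = 225, hash=224+225 mod 1009 = 449
Option B: s[3]='a'->'e', delta=(5-1)*5^2 mod 1009 = 100, hash=224+100 mod 1009 = 324
Option C: s[5]='f'->'j', delta=(10-6)*5^0 mod 1009 = 4, hash=224+4 mod 1009 = 228
Option D: s[5]='f'->'d', delta=(4-6)*5^0 mod 1009 = 1007, hash=224+1007 mod 1009 = 222 <-- target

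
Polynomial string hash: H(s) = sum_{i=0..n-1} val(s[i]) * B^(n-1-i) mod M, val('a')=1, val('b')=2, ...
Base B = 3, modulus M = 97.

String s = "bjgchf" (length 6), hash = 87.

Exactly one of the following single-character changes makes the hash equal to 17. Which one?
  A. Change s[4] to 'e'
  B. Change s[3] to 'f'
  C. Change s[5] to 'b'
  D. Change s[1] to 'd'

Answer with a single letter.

Option A: s[4]='h'->'e', delta=(5-8)*3^1 mod 97 = 88, hash=87+88 mod 97 = 78
Option B: s[3]='c'->'f', delta=(6-3)*3^2 mod 97 = 27, hash=87+27 mod 97 = 17 <-- target
Option C: s[5]='f'->'b', delta=(2-6)*3^0 mod 97 = 93, hash=87+93 mod 97 = 83
Option D: s[1]='j'->'d', delta=(4-10)*3^4 mod 97 = 96, hash=87+96 mod 97 = 86

Answer: B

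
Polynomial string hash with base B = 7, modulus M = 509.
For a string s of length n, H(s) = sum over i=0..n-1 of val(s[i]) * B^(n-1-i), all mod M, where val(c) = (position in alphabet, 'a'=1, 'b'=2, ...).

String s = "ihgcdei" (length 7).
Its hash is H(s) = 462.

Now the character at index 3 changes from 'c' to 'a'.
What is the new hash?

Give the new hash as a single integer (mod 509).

val('c') = 3, val('a') = 1
Position k = 3, exponent = n-1-k = 3
B^3 mod M = 7^3 mod 509 = 343
Delta = (1 - 3) * 343 mod 509 = 332
New hash = (462 + 332) mod 509 = 285

Answer: 285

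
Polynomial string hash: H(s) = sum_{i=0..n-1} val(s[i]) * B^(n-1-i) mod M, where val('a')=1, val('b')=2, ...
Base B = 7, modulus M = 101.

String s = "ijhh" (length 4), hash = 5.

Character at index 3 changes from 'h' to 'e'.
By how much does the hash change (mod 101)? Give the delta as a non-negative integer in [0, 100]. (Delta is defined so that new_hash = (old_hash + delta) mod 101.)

Delta formula: (val(new) - val(old)) * B^(n-1-k) mod M
  val('e') - val('h') = 5 - 8 = -3
  B^(n-1-k) = 7^0 mod 101 = 1
  Delta = -3 * 1 mod 101 = 98

Answer: 98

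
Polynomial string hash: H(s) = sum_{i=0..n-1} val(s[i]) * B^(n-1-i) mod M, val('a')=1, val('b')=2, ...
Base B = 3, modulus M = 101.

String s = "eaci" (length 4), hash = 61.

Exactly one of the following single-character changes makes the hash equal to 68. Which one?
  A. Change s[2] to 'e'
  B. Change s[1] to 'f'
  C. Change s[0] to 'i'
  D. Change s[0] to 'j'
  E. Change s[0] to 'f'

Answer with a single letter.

Option A: s[2]='c'->'e', delta=(5-3)*3^1 mod 101 = 6, hash=61+6 mod 101 = 67
Option B: s[1]='a'->'f', delta=(6-1)*3^2 mod 101 = 45, hash=61+45 mod 101 = 5
Option C: s[0]='e'->'i', delta=(9-5)*3^3 mod 101 = 7, hash=61+7 mod 101 = 68 <-- target
Option D: s[0]='e'->'j', delta=(10-5)*3^3 mod 101 = 34, hash=61+34 mod 101 = 95
Option E: s[0]='e'->'f', delta=(6-5)*3^3 mod 101 = 27, hash=61+27 mod 101 = 88

Answer: C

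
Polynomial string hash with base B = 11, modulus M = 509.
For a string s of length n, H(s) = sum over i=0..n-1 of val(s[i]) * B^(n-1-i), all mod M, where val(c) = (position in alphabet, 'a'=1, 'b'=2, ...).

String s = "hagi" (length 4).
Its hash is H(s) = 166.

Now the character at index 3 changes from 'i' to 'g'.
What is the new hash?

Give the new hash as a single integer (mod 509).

val('i') = 9, val('g') = 7
Position k = 3, exponent = n-1-k = 0
B^0 mod M = 11^0 mod 509 = 1
Delta = (7 - 9) * 1 mod 509 = 507
New hash = (166 + 507) mod 509 = 164

Answer: 164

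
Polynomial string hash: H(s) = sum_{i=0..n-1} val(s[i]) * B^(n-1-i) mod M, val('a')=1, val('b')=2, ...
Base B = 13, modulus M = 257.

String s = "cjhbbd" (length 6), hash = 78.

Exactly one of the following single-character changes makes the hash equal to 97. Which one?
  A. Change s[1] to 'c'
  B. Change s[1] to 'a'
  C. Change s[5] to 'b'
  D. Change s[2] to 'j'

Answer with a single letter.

Option A: s[1]='j'->'c', delta=(3-10)*13^4 mod 257 = 19, hash=78+19 mod 257 = 97 <-- target
Option B: s[1]='j'->'a', delta=(1-10)*13^4 mod 257 = 208, hash=78+208 mod 257 = 29
Option C: s[5]='d'->'b', delta=(2-4)*13^0 mod 257 = 255, hash=78+255 mod 257 = 76
Option D: s[2]='h'->'j', delta=(10-8)*13^3 mod 257 = 25, hash=78+25 mod 257 = 103

Answer: A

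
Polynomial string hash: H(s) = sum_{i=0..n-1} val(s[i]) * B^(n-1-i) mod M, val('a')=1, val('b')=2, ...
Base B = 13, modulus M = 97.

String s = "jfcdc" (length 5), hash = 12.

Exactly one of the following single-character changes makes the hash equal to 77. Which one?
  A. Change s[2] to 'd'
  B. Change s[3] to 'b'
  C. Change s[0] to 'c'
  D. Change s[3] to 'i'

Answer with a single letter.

Answer: D

Derivation:
Option A: s[2]='c'->'d', delta=(4-3)*13^2 mod 97 = 72, hash=12+72 mod 97 = 84
Option B: s[3]='d'->'b', delta=(2-4)*13^1 mod 97 = 71, hash=12+71 mod 97 = 83
Option C: s[0]='j'->'c', delta=(3-10)*13^4 mod 97 = 87, hash=12+87 mod 97 = 2
Option D: s[3]='d'->'i', delta=(9-4)*13^1 mod 97 = 65, hash=12+65 mod 97 = 77 <-- target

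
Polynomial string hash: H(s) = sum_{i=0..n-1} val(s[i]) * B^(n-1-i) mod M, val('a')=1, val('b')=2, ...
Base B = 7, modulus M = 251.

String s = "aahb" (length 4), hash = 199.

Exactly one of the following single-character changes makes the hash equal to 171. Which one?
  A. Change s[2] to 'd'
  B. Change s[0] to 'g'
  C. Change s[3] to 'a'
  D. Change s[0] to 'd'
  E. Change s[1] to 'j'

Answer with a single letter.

Answer: A

Derivation:
Option A: s[2]='h'->'d', delta=(4-8)*7^1 mod 251 = 223, hash=199+223 mod 251 = 171 <-- target
Option B: s[0]='a'->'g', delta=(7-1)*7^3 mod 251 = 50, hash=199+50 mod 251 = 249
Option C: s[3]='b'->'a', delta=(1-2)*7^0 mod 251 = 250, hash=199+250 mod 251 = 198
Option D: s[0]='a'->'d', delta=(4-1)*7^3 mod 251 = 25, hash=199+25 mod 251 = 224
Option E: s[1]='a'->'j', delta=(10-1)*7^2 mod 251 = 190, hash=199+190 mod 251 = 138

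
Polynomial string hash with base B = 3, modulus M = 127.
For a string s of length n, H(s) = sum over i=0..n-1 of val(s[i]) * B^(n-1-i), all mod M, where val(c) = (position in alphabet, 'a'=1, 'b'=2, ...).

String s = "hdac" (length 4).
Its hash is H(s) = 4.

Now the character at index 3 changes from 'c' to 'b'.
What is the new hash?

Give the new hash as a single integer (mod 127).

Answer: 3

Derivation:
val('c') = 3, val('b') = 2
Position k = 3, exponent = n-1-k = 0
B^0 mod M = 3^0 mod 127 = 1
Delta = (2 - 3) * 1 mod 127 = 126
New hash = (4 + 126) mod 127 = 3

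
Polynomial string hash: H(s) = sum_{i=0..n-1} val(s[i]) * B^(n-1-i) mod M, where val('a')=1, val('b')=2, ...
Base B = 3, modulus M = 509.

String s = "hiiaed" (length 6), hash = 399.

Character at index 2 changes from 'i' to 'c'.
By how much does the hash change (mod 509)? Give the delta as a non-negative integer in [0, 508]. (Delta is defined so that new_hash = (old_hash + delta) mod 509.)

Delta formula: (val(new) - val(old)) * B^(n-1-k) mod M
  val('c') - val('i') = 3 - 9 = -6
  B^(n-1-k) = 3^3 mod 509 = 27
  Delta = -6 * 27 mod 509 = 347

Answer: 347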